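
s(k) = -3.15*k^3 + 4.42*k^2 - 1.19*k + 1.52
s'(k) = -9.45*k^2 + 8.84*k - 1.19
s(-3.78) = 239.30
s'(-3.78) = -169.63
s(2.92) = -42.69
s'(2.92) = -55.95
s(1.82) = -4.99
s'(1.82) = -16.40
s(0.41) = 1.56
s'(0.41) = 0.85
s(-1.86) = 39.29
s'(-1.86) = -50.33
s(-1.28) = 16.89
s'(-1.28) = -27.99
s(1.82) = -4.99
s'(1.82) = -16.40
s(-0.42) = 3.03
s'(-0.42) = -6.57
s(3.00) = -47.32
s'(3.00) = -59.72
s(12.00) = -4819.48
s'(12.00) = -1255.91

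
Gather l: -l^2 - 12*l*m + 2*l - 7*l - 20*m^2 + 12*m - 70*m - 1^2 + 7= -l^2 + l*(-12*m - 5) - 20*m^2 - 58*m + 6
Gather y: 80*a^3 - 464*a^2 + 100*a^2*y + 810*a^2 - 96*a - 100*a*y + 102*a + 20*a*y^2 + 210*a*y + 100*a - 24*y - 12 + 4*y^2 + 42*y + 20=80*a^3 + 346*a^2 + 106*a + y^2*(20*a + 4) + y*(100*a^2 + 110*a + 18) + 8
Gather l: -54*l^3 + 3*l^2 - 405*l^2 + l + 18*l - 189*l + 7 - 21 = -54*l^3 - 402*l^2 - 170*l - 14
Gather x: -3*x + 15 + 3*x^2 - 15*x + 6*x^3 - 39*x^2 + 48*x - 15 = 6*x^3 - 36*x^2 + 30*x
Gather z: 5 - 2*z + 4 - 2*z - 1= 8 - 4*z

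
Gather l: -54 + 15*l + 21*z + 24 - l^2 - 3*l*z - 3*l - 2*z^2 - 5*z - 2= -l^2 + l*(12 - 3*z) - 2*z^2 + 16*z - 32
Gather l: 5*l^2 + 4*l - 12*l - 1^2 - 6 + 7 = 5*l^2 - 8*l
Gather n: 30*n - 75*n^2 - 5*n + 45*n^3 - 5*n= 45*n^3 - 75*n^2 + 20*n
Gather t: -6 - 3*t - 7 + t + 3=-2*t - 10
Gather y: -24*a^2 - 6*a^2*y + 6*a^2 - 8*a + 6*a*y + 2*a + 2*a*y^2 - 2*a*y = -18*a^2 + 2*a*y^2 - 6*a + y*(-6*a^2 + 4*a)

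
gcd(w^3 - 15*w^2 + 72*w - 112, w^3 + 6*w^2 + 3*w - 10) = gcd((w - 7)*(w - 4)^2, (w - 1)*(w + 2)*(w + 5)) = 1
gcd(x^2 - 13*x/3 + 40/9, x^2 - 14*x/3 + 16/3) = x - 8/3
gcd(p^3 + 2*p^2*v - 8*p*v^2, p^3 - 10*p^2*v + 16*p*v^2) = p^2 - 2*p*v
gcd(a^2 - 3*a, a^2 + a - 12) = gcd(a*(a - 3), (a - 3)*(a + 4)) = a - 3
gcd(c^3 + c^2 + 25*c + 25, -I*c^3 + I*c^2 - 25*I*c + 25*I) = c^2 + 25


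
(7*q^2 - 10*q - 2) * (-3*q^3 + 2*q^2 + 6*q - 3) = -21*q^5 + 44*q^4 + 28*q^3 - 85*q^2 + 18*q + 6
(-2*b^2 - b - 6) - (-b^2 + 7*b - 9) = -b^2 - 8*b + 3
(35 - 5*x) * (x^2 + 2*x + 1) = -5*x^3 + 25*x^2 + 65*x + 35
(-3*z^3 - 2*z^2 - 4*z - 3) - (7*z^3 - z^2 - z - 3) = -10*z^3 - z^2 - 3*z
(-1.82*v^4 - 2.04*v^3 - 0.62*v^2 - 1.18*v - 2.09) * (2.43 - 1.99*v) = 3.6218*v^5 - 0.363*v^4 - 3.7234*v^3 + 0.8416*v^2 + 1.2917*v - 5.0787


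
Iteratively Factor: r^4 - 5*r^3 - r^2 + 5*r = (r)*(r^3 - 5*r^2 - r + 5) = r*(r - 5)*(r^2 - 1) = r*(r - 5)*(r + 1)*(r - 1)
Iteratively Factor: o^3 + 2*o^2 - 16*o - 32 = (o + 4)*(o^2 - 2*o - 8) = (o + 2)*(o + 4)*(o - 4)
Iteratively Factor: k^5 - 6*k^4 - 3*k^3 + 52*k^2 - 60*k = (k - 2)*(k^4 - 4*k^3 - 11*k^2 + 30*k) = (k - 5)*(k - 2)*(k^3 + k^2 - 6*k) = (k - 5)*(k - 2)*(k + 3)*(k^2 - 2*k) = (k - 5)*(k - 2)^2*(k + 3)*(k)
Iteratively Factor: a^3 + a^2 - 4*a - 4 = (a + 2)*(a^2 - a - 2) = (a - 2)*(a + 2)*(a + 1)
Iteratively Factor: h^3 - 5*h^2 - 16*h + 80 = (h - 5)*(h^2 - 16) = (h - 5)*(h - 4)*(h + 4)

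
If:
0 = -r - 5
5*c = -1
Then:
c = -1/5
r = -5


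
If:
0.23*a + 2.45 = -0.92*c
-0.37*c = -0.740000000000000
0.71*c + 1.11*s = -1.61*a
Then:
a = -18.65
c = 2.00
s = 25.77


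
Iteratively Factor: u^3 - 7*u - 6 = (u + 2)*(u^2 - 2*u - 3) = (u - 3)*(u + 2)*(u + 1)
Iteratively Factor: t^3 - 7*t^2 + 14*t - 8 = (t - 2)*(t^2 - 5*t + 4) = (t - 4)*(t - 2)*(t - 1)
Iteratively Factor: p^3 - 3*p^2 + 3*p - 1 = (p - 1)*(p^2 - 2*p + 1) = (p - 1)^2*(p - 1)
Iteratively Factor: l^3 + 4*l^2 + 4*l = (l + 2)*(l^2 + 2*l) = (l + 2)^2*(l)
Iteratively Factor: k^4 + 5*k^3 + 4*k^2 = (k + 1)*(k^3 + 4*k^2) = k*(k + 1)*(k^2 + 4*k) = k^2*(k + 1)*(k + 4)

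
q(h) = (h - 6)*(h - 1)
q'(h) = 2*h - 7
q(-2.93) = 35.09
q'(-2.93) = -12.86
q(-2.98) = 35.74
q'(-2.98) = -12.96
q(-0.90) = 13.11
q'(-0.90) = -8.80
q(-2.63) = 31.33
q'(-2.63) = -12.26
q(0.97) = 0.15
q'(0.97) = -5.06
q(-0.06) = 6.42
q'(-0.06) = -7.12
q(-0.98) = 13.82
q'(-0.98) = -8.96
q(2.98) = -5.98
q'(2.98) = -1.04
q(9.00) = 24.00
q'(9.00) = 11.00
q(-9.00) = 150.00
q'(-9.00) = -25.00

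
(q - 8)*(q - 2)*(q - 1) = q^3 - 11*q^2 + 26*q - 16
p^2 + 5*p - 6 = (p - 1)*(p + 6)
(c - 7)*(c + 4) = c^2 - 3*c - 28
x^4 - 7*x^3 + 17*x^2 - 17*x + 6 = (x - 3)*(x - 2)*(x - 1)^2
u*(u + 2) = u^2 + 2*u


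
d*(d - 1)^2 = d^3 - 2*d^2 + d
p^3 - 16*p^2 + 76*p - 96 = (p - 8)*(p - 6)*(p - 2)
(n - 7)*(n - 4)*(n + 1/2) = n^3 - 21*n^2/2 + 45*n/2 + 14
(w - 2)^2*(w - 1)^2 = w^4 - 6*w^3 + 13*w^2 - 12*w + 4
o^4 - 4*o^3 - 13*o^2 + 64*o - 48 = (o - 4)*(o - 3)*(o - 1)*(o + 4)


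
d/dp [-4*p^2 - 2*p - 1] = -8*p - 2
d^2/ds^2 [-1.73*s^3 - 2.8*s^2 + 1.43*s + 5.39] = -10.38*s - 5.6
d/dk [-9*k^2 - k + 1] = -18*k - 1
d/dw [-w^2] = -2*w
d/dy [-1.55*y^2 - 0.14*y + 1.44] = -3.1*y - 0.14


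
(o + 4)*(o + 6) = o^2 + 10*o + 24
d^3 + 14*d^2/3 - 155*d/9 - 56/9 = (d - 8/3)*(d + 1/3)*(d + 7)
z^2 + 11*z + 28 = (z + 4)*(z + 7)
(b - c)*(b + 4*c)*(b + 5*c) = b^3 + 8*b^2*c + 11*b*c^2 - 20*c^3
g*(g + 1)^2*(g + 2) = g^4 + 4*g^3 + 5*g^2 + 2*g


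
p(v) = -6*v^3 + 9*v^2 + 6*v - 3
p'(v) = -18*v^2 + 18*v + 6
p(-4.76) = 819.46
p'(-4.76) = -487.52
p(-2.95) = 211.66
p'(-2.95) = -203.74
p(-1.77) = 47.85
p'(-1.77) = -82.25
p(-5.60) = 1299.34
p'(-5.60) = -659.28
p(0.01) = -2.94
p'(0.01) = 6.18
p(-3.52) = 349.08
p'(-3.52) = -280.39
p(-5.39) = 1165.67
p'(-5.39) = -613.96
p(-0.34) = -3.76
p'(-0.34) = -2.20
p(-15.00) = 22182.00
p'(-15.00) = -4314.00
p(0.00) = -3.00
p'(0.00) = 6.00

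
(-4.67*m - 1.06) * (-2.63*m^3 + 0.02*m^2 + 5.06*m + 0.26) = 12.2821*m^4 + 2.6944*m^3 - 23.6514*m^2 - 6.5778*m - 0.2756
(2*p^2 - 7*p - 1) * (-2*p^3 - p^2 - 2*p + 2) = -4*p^5 + 12*p^4 + 5*p^3 + 19*p^2 - 12*p - 2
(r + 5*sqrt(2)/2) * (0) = 0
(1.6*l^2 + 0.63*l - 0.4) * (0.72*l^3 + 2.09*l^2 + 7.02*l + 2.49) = 1.152*l^5 + 3.7976*l^4 + 12.2607*l^3 + 7.5706*l^2 - 1.2393*l - 0.996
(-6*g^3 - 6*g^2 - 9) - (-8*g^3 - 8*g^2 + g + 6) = 2*g^3 + 2*g^2 - g - 15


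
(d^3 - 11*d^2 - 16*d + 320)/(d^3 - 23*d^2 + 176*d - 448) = (d + 5)/(d - 7)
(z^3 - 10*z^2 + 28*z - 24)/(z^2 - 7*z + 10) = (z^2 - 8*z + 12)/(z - 5)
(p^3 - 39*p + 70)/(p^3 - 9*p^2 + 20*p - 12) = (p^2 + 2*p - 35)/(p^2 - 7*p + 6)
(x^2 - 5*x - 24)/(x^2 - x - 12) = (x - 8)/(x - 4)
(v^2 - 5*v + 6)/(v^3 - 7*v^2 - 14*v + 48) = (v - 3)/(v^2 - 5*v - 24)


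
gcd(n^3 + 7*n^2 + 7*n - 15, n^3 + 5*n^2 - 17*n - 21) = 1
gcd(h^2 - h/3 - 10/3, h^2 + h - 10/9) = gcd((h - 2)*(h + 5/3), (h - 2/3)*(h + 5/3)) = h + 5/3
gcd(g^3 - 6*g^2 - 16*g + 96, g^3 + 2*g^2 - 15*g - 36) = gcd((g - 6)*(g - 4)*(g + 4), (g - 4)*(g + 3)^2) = g - 4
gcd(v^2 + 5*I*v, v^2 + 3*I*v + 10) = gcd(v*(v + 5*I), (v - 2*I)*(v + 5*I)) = v + 5*I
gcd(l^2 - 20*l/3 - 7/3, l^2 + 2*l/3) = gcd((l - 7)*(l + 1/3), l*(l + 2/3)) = 1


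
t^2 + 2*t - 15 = (t - 3)*(t + 5)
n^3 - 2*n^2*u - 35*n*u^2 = n*(n - 7*u)*(n + 5*u)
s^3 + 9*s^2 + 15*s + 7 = (s + 1)^2*(s + 7)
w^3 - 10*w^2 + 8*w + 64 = (w - 8)*(w - 4)*(w + 2)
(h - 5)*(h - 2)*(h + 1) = h^3 - 6*h^2 + 3*h + 10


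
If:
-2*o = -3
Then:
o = 3/2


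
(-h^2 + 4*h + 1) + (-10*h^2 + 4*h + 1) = -11*h^2 + 8*h + 2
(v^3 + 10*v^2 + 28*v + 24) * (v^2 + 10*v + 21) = v^5 + 20*v^4 + 149*v^3 + 514*v^2 + 828*v + 504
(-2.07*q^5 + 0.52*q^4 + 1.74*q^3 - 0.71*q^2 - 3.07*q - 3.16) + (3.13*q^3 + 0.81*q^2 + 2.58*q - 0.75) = -2.07*q^5 + 0.52*q^4 + 4.87*q^3 + 0.1*q^2 - 0.49*q - 3.91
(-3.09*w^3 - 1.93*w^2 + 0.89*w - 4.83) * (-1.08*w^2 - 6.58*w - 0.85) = 3.3372*w^5 + 22.4166*w^4 + 14.3647*w^3 + 1.0007*w^2 + 31.0249*w + 4.1055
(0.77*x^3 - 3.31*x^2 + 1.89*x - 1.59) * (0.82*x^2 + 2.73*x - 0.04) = 0.6314*x^5 - 0.6121*x^4 - 7.5173*x^3 + 3.9883*x^2 - 4.4163*x + 0.0636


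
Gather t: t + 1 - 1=t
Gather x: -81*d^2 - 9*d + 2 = -81*d^2 - 9*d + 2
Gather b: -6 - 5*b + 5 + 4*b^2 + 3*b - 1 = 4*b^2 - 2*b - 2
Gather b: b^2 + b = b^2 + b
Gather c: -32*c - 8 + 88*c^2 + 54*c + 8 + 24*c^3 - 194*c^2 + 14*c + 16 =24*c^3 - 106*c^2 + 36*c + 16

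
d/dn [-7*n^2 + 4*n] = 4 - 14*n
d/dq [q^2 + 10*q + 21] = 2*q + 10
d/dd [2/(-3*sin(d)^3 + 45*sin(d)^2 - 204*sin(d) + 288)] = 2*(3*sin(d)^2 - 30*sin(d) + 68)*cos(d)/(3*(sin(d)^3 - 15*sin(d)^2 + 68*sin(d) - 96)^2)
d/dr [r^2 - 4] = 2*r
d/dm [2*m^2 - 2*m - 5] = 4*m - 2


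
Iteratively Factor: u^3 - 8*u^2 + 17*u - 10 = (u - 1)*(u^2 - 7*u + 10) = (u - 2)*(u - 1)*(u - 5)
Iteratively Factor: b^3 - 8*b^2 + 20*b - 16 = (b - 4)*(b^2 - 4*b + 4) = (b - 4)*(b - 2)*(b - 2)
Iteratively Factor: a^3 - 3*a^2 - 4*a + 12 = (a - 3)*(a^2 - 4) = (a - 3)*(a + 2)*(a - 2)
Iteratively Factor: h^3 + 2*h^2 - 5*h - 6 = (h - 2)*(h^2 + 4*h + 3) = (h - 2)*(h + 3)*(h + 1)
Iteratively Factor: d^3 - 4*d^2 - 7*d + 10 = (d + 2)*(d^2 - 6*d + 5) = (d - 1)*(d + 2)*(d - 5)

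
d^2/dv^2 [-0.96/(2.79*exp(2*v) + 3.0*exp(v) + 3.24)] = (-0.96*(5.58*exp(v) + 3.0)*(11.16*exp(v) + 6.0)*exp(v) + (10.7136*exp(v) + 2.88)*(2.79*exp(2*v) + 3.0*exp(v) + 3.24))*exp(v)/(2.79*exp(2*v) + 3.0*exp(v) + 3.24)^3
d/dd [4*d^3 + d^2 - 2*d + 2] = 12*d^2 + 2*d - 2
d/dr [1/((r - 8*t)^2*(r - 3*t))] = ((-r + 3*t)*(r - 8*t) - 2*(r - 3*t)^2)/((r - 8*t)^3*(r - 3*t)^3)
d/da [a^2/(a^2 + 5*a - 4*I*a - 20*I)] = (a^2*(5 - 4*I) - 40*I*a)/(a^4 + a^3*(10 - 8*I) + a^2*(9 - 80*I) + a*(-160 - 200*I) - 400)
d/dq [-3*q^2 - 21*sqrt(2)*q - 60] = -6*q - 21*sqrt(2)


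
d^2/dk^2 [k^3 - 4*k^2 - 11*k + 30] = 6*k - 8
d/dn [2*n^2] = 4*n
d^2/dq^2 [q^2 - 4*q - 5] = 2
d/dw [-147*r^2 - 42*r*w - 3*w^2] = -42*r - 6*w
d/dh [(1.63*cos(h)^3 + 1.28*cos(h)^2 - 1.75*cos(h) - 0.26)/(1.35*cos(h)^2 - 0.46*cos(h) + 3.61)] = (-2.2005*cos(h)^4 + 1.4996*cos(h)^3 - 19.4266*cos(h)^2 - 9.9436*cos(h) + 6.4371)*sin(h)/(1.8225*cos(h)^4 - 1.242*cos(h)^3 + 9.9586*cos(h)^2 - 3.3212*cos(h) + 13.0321)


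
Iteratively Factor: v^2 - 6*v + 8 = (v - 2)*(v - 4)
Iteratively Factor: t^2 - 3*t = (t)*(t - 3)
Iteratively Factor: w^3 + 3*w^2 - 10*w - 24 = (w + 4)*(w^2 - w - 6) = (w + 2)*(w + 4)*(w - 3)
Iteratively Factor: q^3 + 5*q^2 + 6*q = (q + 3)*(q^2 + 2*q) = q*(q + 3)*(q + 2)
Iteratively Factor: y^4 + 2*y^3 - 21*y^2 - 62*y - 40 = (y + 4)*(y^3 - 2*y^2 - 13*y - 10) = (y + 2)*(y + 4)*(y^2 - 4*y - 5) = (y - 5)*(y + 2)*(y + 4)*(y + 1)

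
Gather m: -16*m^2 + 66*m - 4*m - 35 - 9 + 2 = -16*m^2 + 62*m - 42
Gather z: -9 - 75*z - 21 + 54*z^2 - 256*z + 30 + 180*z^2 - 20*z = 234*z^2 - 351*z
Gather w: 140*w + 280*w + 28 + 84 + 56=420*w + 168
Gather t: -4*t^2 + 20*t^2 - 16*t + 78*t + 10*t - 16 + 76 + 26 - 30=16*t^2 + 72*t + 56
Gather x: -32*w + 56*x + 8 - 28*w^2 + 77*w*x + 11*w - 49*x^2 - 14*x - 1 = -28*w^2 - 21*w - 49*x^2 + x*(77*w + 42) + 7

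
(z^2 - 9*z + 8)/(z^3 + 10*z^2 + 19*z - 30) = (z - 8)/(z^2 + 11*z + 30)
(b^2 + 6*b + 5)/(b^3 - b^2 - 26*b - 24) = (b + 5)/(b^2 - 2*b - 24)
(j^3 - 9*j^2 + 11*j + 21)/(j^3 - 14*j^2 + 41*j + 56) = (j - 3)/(j - 8)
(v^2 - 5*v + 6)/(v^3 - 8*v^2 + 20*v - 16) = (v - 3)/(v^2 - 6*v + 8)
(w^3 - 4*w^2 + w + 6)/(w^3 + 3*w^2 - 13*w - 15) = (w - 2)/(w + 5)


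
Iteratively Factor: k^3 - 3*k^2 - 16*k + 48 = (k + 4)*(k^2 - 7*k + 12) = (k - 4)*(k + 4)*(k - 3)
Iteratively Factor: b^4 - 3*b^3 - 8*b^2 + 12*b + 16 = (b + 1)*(b^3 - 4*b^2 - 4*b + 16) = (b - 4)*(b + 1)*(b^2 - 4) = (b - 4)*(b + 1)*(b + 2)*(b - 2)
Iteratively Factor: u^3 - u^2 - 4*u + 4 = (u - 1)*(u^2 - 4) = (u - 2)*(u - 1)*(u + 2)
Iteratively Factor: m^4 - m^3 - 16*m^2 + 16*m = (m)*(m^3 - m^2 - 16*m + 16) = m*(m - 1)*(m^2 - 16) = m*(m - 4)*(m - 1)*(m + 4)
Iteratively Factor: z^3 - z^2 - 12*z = (z)*(z^2 - z - 12) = z*(z - 4)*(z + 3)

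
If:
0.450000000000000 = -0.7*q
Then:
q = -0.64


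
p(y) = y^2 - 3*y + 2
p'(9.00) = 15.00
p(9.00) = 56.00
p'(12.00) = 21.00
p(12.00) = 110.00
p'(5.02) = 7.04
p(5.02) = 12.14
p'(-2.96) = -8.92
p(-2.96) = 19.64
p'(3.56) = 4.12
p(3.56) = 3.99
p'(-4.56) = -12.12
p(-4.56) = 36.47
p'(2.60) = 2.20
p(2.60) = 0.96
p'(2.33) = 1.66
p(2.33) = 0.44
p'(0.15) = -2.70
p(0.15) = 1.57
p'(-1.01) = -5.02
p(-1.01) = 6.05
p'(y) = 2*y - 3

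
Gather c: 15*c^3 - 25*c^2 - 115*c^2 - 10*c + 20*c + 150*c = 15*c^3 - 140*c^2 + 160*c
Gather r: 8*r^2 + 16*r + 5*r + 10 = 8*r^2 + 21*r + 10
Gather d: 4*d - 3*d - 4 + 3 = d - 1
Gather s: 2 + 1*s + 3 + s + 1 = 2*s + 6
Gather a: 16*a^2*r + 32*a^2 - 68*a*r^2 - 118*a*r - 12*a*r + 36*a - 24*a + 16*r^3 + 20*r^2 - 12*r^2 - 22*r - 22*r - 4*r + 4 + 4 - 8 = a^2*(16*r + 32) + a*(-68*r^2 - 130*r + 12) + 16*r^3 + 8*r^2 - 48*r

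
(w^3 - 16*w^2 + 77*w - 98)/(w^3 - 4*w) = (w^2 - 14*w + 49)/(w*(w + 2))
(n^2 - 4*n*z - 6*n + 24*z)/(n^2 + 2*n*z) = (n^2 - 4*n*z - 6*n + 24*z)/(n*(n + 2*z))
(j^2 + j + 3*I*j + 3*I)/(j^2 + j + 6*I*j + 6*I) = (j + 3*I)/(j + 6*I)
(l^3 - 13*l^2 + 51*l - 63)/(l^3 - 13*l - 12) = (-l^3 + 13*l^2 - 51*l + 63)/(-l^3 + 13*l + 12)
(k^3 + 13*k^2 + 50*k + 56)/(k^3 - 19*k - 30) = (k^2 + 11*k + 28)/(k^2 - 2*k - 15)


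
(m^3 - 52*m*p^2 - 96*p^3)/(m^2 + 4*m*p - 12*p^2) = (-m^2 + 6*m*p + 16*p^2)/(-m + 2*p)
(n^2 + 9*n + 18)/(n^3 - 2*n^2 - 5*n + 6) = (n^2 + 9*n + 18)/(n^3 - 2*n^2 - 5*n + 6)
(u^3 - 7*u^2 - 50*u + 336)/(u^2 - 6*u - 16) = (u^2 + u - 42)/(u + 2)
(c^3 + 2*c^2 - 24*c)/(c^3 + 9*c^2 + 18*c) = (c - 4)/(c + 3)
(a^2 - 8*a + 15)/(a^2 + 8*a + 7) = (a^2 - 8*a + 15)/(a^2 + 8*a + 7)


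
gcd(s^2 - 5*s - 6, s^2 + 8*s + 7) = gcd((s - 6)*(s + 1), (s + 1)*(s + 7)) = s + 1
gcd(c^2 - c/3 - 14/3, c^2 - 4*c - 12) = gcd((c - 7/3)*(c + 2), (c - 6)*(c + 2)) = c + 2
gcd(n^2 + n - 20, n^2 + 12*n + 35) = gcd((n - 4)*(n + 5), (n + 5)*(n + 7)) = n + 5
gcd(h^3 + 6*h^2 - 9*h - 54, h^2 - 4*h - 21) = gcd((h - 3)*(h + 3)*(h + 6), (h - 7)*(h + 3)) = h + 3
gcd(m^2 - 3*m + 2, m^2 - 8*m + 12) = m - 2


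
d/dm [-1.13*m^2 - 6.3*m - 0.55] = -2.26*m - 6.3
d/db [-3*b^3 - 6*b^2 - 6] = 3*b*(-3*b - 4)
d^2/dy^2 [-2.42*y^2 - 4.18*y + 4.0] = -4.84000000000000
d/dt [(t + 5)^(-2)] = -2/(t + 5)^3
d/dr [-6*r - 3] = -6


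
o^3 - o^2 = o^2*(o - 1)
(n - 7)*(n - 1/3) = n^2 - 22*n/3 + 7/3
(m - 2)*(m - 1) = m^2 - 3*m + 2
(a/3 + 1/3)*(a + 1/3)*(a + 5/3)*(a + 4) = a^4/3 + 7*a^3/3 + 131*a^2/27 + 97*a/27 + 20/27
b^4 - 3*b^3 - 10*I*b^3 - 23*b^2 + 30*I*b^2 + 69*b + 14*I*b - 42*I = (b - 3)*(b - 7*I)*(b - 2*I)*(b - I)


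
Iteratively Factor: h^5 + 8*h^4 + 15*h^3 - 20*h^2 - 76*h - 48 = (h - 2)*(h^4 + 10*h^3 + 35*h^2 + 50*h + 24) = (h - 2)*(h + 1)*(h^3 + 9*h^2 + 26*h + 24) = (h - 2)*(h + 1)*(h + 2)*(h^2 + 7*h + 12) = (h - 2)*(h + 1)*(h + 2)*(h + 4)*(h + 3)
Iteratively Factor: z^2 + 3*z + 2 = (z + 2)*(z + 1)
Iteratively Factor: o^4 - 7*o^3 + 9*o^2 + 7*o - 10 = (o - 2)*(o^3 - 5*o^2 - o + 5) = (o - 5)*(o - 2)*(o^2 - 1) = (o - 5)*(o - 2)*(o - 1)*(o + 1)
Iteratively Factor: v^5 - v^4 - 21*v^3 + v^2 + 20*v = (v + 4)*(v^4 - 5*v^3 - v^2 + 5*v) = (v + 1)*(v + 4)*(v^3 - 6*v^2 + 5*v) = v*(v + 1)*(v + 4)*(v^2 - 6*v + 5) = v*(v - 1)*(v + 1)*(v + 4)*(v - 5)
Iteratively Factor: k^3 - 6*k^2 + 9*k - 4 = (k - 1)*(k^2 - 5*k + 4) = (k - 1)^2*(k - 4)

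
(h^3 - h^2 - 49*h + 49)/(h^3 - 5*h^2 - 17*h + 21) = (h + 7)/(h + 3)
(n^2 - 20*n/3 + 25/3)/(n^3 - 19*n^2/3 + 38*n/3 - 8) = (3*n^2 - 20*n + 25)/(3*n^3 - 19*n^2 + 38*n - 24)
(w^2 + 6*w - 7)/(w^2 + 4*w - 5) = (w + 7)/(w + 5)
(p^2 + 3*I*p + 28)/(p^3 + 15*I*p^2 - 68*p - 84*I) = (p - 4*I)/(p^2 + 8*I*p - 12)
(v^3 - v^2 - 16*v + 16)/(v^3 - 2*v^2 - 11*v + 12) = (v + 4)/(v + 3)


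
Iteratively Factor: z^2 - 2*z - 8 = (z - 4)*(z + 2)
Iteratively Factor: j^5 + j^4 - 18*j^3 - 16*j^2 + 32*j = (j + 2)*(j^4 - j^3 - 16*j^2 + 16*j) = (j - 1)*(j + 2)*(j^3 - 16*j) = (j - 1)*(j + 2)*(j + 4)*(j^2 - 4*j) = (j - 4)*(j - 1)*(j + 2)*(j + 4)*(j)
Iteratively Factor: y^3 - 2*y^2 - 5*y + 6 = (y - 1)*(y^2 - y - 6) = (y - 1)*(y + 2)*(y - 3)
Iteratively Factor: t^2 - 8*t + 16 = (t - 4)*(t - 4)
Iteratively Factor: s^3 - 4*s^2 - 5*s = (s)*(s^2 - 4*s - 5) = s*(s - 5)*(s + 1)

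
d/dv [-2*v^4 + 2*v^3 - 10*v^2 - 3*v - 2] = -8*v^3 + 6*v^2 - 20*v - 3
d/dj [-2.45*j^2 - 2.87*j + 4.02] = -4.9*j - 2.87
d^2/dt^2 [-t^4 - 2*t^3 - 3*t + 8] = 12*t*(-t - 1)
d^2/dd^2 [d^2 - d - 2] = 2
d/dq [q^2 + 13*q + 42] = 2*q + 13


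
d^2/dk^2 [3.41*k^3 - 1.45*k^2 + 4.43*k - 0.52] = 20.46*k - 2.9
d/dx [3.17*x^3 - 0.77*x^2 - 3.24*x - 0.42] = 9.51*x^2 - 1.54*x - 3.24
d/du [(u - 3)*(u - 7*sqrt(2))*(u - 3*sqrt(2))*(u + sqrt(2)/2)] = 4*u^3 - 57*sqrt(2)*u^2/2 - 9*u^2 + 64*u + 57*sqrt(2)*u - 96 + 21*sqrt(2)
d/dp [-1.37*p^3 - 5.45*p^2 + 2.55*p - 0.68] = -4.11*p^2 - 10.9*p + 2.55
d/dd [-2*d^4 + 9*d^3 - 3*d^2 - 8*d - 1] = -8*d^3 + 27*d^2 - 6*d - 8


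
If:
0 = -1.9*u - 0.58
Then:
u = -0.31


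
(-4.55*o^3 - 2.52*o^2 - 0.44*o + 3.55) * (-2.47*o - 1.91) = 11.2385*o^4 + 14.9149*o^3 + 5.9*o^2 - 7.9281*o - 6.7805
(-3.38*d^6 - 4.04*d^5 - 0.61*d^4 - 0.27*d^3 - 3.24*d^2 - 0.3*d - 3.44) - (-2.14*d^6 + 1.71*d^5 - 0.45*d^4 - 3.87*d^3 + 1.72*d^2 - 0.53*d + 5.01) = -1.24*d^6 - 5.75*d^5 - 0.16*d^4 + 3.6*d^3 - 4.96*d^2 + 0.23*d - 8.45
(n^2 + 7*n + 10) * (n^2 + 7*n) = n^4 + 14*n^3 + 59*n^2 + 70*n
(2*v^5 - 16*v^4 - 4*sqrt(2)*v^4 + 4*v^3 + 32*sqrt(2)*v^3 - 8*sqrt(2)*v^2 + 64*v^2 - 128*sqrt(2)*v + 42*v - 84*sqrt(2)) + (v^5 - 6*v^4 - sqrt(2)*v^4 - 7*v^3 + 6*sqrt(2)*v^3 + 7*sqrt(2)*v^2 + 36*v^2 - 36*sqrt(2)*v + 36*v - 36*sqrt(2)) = 3*v^5 - 22*v^4 - 5*sqrt(2)*v^4 - 3*v^3 + 38*sqrt(2)*v^3 - sqrt(2)*v^2 + 100*v^2 - 164*sqrt(2)*v + 78*v - 120*sqrt(2)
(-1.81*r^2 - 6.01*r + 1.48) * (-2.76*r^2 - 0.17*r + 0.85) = 4.9956*r^4 + 16.8953*r^3 - 4.6016*r^2 - 5.3601*r + 1.258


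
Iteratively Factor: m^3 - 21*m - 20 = (m - 5)*(m^2 + 5*m + 4) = (m - 5)*(m + 1)*(m + 4)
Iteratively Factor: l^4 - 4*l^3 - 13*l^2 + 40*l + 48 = (l + 1)*(l^3 - 5*l^2 - 8*l + 48) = (l - 4)*(l + 1)*(l^2 - l - 12) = (l - 4)*(l + 1)*(l + 3)*(l - 4)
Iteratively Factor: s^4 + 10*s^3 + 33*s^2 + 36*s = (s + 4)*(s^3 + 6*s^2 + 9*s) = s*(s + 4)*(s^2 + 6*s + 9) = s*(s + 3)*(s + 4)*(s + 3)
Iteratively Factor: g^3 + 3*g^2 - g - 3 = (g + 3)*(g^2 - 1) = (g + 1)*(g + 3)*(g - 1)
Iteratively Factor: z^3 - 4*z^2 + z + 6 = (z - 2)*(z^2 - 2*z - 3) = (z - 3)*(z - 2)*(z + 1)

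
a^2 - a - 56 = (a - 8)*(a + 7)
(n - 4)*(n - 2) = n^2 - 6*n + 8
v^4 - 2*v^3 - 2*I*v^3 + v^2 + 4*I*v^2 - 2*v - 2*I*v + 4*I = (v - 2)*(v - 2*I)*(v - I)*(v + I)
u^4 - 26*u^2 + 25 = (u - 5)*(u - 1)*(u + 1)*(u + 5)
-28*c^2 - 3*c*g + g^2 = (-7*c + g)*(4*c + g)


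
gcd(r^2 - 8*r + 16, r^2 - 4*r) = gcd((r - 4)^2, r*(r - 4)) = r - 4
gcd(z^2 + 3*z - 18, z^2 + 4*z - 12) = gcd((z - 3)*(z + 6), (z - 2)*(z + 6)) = z + 6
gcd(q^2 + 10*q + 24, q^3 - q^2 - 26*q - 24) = q + 4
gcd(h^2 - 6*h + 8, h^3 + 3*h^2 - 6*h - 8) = h - 2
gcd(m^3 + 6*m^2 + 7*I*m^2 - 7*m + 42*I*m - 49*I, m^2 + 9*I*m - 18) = 1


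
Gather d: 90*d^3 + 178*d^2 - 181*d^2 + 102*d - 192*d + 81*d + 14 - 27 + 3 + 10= 90*d^3 - 3*d^2 - 9*d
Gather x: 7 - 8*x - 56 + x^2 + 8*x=x^2 - 49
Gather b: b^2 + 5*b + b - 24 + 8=b^2 + 6*b - 16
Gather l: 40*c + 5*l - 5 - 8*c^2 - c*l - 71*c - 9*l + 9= -8*c^2 - 31*c + l*(-c - 4) + 4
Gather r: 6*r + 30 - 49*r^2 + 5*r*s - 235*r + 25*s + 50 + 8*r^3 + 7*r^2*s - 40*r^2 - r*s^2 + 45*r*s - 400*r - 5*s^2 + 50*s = 8*r^3 + r^2*(7*s - 89) + r*(-s^2 + 50*s - 629) - 5*s^2 + 75*s + 80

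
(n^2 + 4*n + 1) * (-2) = -2*n^2 - 8*n - 2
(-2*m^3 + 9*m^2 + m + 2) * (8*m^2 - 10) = -16*m^5 + 72*m^4 + 28*m^3 - 74*m^2 - 10*m - 20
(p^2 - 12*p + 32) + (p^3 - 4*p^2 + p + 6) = p^3 - 3*p^2 - 11*p + 38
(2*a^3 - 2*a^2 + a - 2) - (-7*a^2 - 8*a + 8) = 2*a^3 + 5*a^2 + 9*a - 10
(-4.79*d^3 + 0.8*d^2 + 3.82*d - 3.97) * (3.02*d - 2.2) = -14.4658*d^4 + 12.954*d^3 + 9.7764*d^2 - 20.3934*d + 8.734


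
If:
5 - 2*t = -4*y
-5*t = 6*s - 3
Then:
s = -5*y/3 - 19/12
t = 2*y + 5/2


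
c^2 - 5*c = c*(c - 5)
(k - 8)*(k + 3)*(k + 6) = k^3 + k^2 - 54*k - 144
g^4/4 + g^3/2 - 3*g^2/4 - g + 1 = (g/2 + 1)^2*(g - 1)^2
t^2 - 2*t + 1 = (t - 1)^2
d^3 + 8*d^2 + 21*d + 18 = (d + 2)*(d + 3)^2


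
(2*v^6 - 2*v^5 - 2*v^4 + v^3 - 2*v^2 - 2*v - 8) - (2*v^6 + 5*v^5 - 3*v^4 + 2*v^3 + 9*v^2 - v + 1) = -7*v^5 + v^4 - v^3 - 11*v^2 - v - 9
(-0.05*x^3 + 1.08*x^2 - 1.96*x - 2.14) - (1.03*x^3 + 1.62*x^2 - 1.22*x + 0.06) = -1.08*x^3 - 0.54*x^2 - 0.74*x - 2.2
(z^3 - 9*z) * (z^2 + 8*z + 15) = z^5 + 8*z^4 + 6*z^3 - 72*z^2 - 135*z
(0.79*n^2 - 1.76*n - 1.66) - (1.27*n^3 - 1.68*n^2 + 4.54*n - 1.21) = -1.27*n^3 + 2.47*n^2 - 6.3*n - 0.45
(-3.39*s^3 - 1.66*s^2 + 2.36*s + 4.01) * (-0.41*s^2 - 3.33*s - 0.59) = 1.3899*s^5 + 11.9693*s^4 + 6.5603*s^3 - 8.5235*s^2 - 14.7457*s - 2.3659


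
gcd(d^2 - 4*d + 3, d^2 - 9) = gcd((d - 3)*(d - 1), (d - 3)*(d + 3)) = d - 3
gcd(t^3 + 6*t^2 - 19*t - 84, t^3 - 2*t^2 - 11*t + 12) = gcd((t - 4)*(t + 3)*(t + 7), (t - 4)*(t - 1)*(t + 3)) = t^2 - t - 12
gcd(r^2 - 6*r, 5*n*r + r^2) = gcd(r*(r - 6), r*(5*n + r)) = r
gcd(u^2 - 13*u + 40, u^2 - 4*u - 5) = u - 5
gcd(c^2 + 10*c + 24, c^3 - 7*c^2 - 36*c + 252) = c + 6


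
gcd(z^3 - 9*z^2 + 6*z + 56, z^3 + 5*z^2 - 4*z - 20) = z + 2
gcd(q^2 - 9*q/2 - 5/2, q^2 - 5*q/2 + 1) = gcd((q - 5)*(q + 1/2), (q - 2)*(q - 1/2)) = 1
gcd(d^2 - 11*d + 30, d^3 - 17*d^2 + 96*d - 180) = d^2 - 11*d + 30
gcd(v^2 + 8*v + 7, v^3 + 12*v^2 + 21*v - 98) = v + 7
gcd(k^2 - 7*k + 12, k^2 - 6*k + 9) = k - 3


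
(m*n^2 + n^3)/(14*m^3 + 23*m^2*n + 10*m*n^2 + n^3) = n^2/(14*m^2 + 9*m*n + n^2)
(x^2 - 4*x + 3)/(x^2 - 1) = (x - 3)/(x + 1)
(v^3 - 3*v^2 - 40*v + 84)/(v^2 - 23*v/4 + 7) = 4*(v^3 - 3*v^2 - 40*v + 84)/(4*v^2 - 23*v + 28)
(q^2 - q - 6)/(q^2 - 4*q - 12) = (q - 3)/(q - 6)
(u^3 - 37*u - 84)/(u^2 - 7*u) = u + 7 + 12/u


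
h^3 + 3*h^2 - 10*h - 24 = (h - 3)*(h + 2)*(h + 4)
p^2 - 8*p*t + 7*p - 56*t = (p + 7)*(p - 8*t)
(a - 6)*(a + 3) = a^2 - 3*a - 18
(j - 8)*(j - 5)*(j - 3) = j^3 - 16*j^2 + 79*j - 120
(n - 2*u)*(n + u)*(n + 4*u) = n^3 + 3*n^2*u - 6*n*u^2 - 8*u^3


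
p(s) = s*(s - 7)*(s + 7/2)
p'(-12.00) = 491.50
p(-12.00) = -1938.00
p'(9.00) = 155.50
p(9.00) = 225.00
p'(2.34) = -24.45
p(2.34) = -63.68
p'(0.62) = -27.69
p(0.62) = -16.30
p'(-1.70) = -3.93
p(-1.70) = 26.62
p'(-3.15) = 27.32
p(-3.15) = 11.19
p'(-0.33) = -21.86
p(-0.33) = 7.67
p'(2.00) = -26.50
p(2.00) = -55.00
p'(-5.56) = 107.16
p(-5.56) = -143.86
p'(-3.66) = 41.31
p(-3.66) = -6.24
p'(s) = s*(s - 7) + s*(s + 7/2) + (s - 7)*(s + 7/2)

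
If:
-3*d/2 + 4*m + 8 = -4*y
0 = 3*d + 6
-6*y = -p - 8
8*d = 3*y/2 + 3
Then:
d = -2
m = 119/12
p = -84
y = -38/3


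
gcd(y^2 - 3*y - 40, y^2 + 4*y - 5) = y + 5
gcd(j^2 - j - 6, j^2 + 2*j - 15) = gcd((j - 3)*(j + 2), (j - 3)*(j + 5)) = j - 3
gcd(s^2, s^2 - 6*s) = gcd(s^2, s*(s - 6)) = s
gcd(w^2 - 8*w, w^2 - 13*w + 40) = w - 8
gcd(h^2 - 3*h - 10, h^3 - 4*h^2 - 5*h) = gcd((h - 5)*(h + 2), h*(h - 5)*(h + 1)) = h - 5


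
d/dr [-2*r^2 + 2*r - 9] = 2 - 4*r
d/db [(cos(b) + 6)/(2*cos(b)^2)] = (cos(b) + 12)*sin(b)/(2*cos(b)^3)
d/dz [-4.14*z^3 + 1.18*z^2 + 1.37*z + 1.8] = -12.42*z^2 + 2.36*z + 1.37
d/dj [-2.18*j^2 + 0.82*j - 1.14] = 0.82 - 4.36*j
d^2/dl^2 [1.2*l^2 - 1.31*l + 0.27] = 2.40000000000000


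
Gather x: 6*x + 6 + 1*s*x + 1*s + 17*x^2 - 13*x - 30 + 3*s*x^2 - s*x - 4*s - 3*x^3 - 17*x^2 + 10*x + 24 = 3*s*x^2 - 3*s - 3*x^3 + 3*x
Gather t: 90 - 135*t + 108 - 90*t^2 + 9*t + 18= -90*t^2 - 126*t + 216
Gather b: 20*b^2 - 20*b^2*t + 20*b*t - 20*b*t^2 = b^2*(20 - 20*t) + b*(-20*t^2 + 20*t)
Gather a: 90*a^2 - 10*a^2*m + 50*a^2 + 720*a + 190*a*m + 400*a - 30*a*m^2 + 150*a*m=a^2*(140 - 10*m) + a*(-30*m^2 + 340*m + 1120)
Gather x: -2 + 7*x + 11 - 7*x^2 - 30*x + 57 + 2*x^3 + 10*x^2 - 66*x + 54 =2*x^3 + 3*x^2 - 89*x + 120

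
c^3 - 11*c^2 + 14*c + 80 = (c - 8)*(c - 5)*(c + 2)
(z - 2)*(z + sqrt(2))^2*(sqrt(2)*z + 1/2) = sqrt(2)*z^4 - 2*sqrt(2)*z^3 + 9*z^3/2 - 9*z^2 + 3*sqrt(2)*z^2 - 6*sqrt(2)*z + z - 2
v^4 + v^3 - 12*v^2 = v^2*(v - 3)*(v + 4)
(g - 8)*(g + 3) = g^2 - 5*g - 24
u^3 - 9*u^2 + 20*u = u*(u - 5)*(u - 4)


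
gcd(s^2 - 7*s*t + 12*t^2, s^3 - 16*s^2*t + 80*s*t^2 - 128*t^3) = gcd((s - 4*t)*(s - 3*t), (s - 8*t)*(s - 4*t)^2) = s - 4*t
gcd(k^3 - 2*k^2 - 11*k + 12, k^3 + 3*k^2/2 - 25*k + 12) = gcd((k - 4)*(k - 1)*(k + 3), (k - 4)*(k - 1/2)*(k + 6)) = k - 4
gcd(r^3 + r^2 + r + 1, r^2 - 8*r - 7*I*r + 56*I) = 1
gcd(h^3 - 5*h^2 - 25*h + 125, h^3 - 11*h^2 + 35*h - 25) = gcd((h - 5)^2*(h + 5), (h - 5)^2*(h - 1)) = h^2 - 10*h + 25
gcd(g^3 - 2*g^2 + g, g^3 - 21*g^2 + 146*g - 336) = 1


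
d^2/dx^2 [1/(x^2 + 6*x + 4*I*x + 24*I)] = 2*(-x^2 - 6*x - 4*I*x + 4*(x + 3 + 2*I)^2 - 24*I)/(x^2 + 6*x + 4*I*x + 24*I)^3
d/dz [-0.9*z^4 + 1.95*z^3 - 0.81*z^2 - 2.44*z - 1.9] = -3.6*z^3 + 5.85*z^2 - 1.62*z - 2.44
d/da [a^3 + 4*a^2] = a*(3*a + 8)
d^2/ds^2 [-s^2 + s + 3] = -2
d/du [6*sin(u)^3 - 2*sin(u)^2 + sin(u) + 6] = (18*sin(u)^2 - 4*sin(u) + 1)*cos(u)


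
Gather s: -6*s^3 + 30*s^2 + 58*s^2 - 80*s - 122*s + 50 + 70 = -6*s^3 + 88*s^2 - 202*s + 120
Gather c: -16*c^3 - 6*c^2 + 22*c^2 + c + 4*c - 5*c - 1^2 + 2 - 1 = -16*c^3 + 16*c^2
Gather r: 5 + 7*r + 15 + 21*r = 28*r + 20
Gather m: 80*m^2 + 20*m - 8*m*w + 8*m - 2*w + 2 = 80*m^2 + m*(28 - 8*w) - 2*w + 2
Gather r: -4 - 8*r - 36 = -8*r - 40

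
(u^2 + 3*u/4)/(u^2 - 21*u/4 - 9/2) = u/(u - 6)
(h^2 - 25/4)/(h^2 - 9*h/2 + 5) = (h + 5/2)/(h - 2)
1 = 1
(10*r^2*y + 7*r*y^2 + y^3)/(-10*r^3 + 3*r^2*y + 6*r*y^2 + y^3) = y/(-r + y)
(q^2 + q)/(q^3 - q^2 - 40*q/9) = 9*(q + 1)/(9*q^2 - 9*q - 40)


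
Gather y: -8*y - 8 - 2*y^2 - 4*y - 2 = -2*y^2 - 12*y - 10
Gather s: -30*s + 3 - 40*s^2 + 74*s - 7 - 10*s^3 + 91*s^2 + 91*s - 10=-10*s^3 + 51*s^2 + 135*s - 14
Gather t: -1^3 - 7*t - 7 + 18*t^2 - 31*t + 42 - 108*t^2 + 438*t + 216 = -90*t^2 + 400*t + 250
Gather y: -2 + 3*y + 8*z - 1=3*y + 8*z - 3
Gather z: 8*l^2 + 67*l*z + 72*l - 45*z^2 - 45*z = 8*l^2 + 72*l - 45*z^2 + z*(67*l - 45)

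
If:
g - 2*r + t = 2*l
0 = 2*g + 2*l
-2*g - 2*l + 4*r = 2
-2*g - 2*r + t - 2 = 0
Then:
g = -2/5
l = 2/5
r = 1/2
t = 11/5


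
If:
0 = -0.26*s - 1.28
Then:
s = -4.92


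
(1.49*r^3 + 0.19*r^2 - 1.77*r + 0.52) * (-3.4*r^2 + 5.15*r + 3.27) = -5.066*r^5 + 7.0275*r^4 + 11.8688*r^3 - 10.2622*r^2 - 3.1099*r + 1.7004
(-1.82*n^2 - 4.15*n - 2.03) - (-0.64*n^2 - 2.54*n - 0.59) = -1.18*n^2 - 1.61*n - 1.44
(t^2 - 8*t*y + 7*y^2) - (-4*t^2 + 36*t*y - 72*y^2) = 5*t^2 - 44*t*y + 79*y^2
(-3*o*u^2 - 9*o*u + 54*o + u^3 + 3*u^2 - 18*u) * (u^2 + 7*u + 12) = -3*o*u^4 - 30*o*u^3 - 45*o*u^2 + 270*o*u + 648*o + u^5 + 10*u^4 + 15*u^3 - 90*u^2 - 216*u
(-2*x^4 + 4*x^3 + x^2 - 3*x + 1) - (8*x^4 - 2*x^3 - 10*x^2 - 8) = -10*x^4 + 6*x^3 + 11*x^2 - 3*x + 9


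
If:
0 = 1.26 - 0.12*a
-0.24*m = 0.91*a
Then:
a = 10.50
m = -39.81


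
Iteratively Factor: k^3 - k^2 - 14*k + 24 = (k - 2)*(k^2 + k - 12) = (k - 2)*(k + 4)*(k - 3)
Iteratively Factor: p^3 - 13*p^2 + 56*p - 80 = (p - 4)*(p^2 - 9*p + 20) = (p - 5)*(p - 4)*(p - 4)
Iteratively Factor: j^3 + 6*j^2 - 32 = (j + 4)*(j^2 + 2*j - 8) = (j - 2)*(j + 4)*(j + 4)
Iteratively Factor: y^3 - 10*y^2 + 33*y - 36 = (y - 3)*(y^2 - 7*y + 12) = (y - 3)^2*(y - 4)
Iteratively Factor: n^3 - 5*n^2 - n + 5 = (n + 1)*(n^2 - 6*n + 5) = (n - 5)*(n + 1)*(n - 1)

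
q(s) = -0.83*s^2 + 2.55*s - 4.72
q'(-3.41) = 8.21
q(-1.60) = -10.92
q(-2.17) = -14.16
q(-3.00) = -19.84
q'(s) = 2.55 - 1.66*s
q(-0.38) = -5.81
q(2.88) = -4.26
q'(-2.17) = 6.15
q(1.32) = -2.80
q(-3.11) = -20.68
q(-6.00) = -49.90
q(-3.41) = -23.07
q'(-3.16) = 7.80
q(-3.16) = -21.07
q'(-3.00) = 7.53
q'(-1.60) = 5.21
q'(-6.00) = 12.51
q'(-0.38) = 3.18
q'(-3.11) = 7.71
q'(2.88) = -2.23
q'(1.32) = 0.36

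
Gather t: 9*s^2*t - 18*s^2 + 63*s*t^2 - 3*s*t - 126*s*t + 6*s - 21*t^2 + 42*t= -18*s^2 + 6*s + t^2*(63*s - 21) + t*(9*s^2 - 129*s + 42)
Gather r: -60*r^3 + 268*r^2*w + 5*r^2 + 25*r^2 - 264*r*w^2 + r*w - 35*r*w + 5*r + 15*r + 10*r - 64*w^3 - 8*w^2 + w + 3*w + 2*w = -60*r^3 + r^2*(268*w + 30) + r*(-264*w^2 - 34*w + 30) - 64*w^3 - 8*w^2 + 6*w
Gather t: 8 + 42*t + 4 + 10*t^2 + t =10*t^2 + 43*t + 12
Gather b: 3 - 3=0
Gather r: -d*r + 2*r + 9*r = r*(11 - d)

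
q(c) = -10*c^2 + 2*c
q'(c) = 2 - 20*c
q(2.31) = -48.74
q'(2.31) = -44.20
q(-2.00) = -44.00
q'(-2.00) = 42.00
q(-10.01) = -1022.02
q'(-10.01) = 202.20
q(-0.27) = -1.27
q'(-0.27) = 7.40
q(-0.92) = -10.30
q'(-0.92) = 20.40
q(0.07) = 0.09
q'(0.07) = 0.60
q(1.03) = -8.55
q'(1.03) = -18.60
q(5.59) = -301.30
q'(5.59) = -109.80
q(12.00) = -1416.00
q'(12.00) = -238.00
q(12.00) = -1416.00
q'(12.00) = -238.00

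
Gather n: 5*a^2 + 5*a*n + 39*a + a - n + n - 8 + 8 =5*a^2 + 5*a*n + 40*a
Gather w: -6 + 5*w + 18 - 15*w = 12 - 10*w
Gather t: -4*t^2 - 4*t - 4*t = -4*t^2 - 8*t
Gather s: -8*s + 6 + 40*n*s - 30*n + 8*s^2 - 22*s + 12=-30*n + 8*s^2 + s*(40*n - 30) + 18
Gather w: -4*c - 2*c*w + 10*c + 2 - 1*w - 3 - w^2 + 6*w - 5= 6*c - w^2 + w*(5 - 2*c) - 6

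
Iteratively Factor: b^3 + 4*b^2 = (b + 4)*(b^2) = b*(b + 4)*(b)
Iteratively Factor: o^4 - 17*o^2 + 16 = (o - 1)*(o^3 + o^2 - 16*o - 16) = (o - 1)*(o + 1)*(o^2 - 16) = (o - 4)*(o - 1)*(o + 1)*(o + 4)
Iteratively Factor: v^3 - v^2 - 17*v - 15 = (v - 5)*(v^2 + 4*v + 3) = (v - 5)*(v + 3)*(v + 1)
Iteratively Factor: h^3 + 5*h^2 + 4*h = (h + 1)*(h^2 + 4*h) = h*(h + 1)*(h + 4)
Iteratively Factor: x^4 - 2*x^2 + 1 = (x - 1)*(x^3 + x^2 - x - 1) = (x - 1)*(x + 1)*(x^2 - 1) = (x - 1)^2*(x + 1)*(x + 1)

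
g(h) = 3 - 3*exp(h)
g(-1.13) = 2.03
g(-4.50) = 2.97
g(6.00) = -1207.29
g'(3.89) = -146.73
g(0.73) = -3.23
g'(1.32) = -11.23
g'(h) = -3*exp(h)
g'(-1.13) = -0.97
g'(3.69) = -120.13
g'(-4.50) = -0.03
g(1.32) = -8.23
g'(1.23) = -10.26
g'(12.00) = -488264.37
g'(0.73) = -6.23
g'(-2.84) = -0.18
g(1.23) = -7.26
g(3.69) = -117.13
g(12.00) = -488261.37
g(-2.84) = 2.82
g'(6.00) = -1210.29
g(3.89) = -143.73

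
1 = 1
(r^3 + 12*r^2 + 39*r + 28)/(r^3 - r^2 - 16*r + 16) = (r^2 + 8*r + 7)/(r^2 - 5*r + 4)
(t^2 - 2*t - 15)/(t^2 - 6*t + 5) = (t + 3)/(t - 1)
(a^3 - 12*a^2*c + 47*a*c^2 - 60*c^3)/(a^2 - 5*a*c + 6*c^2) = (a^2 - 9*a*c + 20*c^2)/(a - 2*c)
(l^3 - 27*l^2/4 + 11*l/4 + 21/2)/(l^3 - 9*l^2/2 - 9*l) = (4*l^2 - 3*l - 7)/(2*l*(2*l + 3))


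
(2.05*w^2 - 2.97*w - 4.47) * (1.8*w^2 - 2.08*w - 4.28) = 3.69*w^4 - 9.61*w^3 - 10.6424*w^2 + 22.0092*w + 19.1316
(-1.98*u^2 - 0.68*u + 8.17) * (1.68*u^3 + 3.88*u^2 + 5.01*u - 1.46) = -3.3264*u^5 - 8.8248*u^4 + 1.1674*u^3 + 31.1836*u^2 + 41.9245*u - 11.9282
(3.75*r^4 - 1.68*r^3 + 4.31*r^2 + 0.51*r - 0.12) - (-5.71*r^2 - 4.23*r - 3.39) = 3.75*r^4 - 1.68*r^3 + 10.02*r^2 + 4.74*r + 3.27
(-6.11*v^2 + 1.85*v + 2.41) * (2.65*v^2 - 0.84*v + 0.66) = -16.1915*v^4 + 10.0349*v^3 + 0.799899999999999*v^2 - 0.8034*v + 1.5906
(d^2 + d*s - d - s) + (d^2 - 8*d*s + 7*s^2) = 2*d^2 - 7*d*s - d + 7*s^2 - s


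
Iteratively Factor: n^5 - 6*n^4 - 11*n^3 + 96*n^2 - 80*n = (n - 5)*(n^4 - n^3 - 16*n^2 + 16*n) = (n - 5)*(n - 1)*(n^3 - 16*n) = n*(n - 5)*(n - 1)*(n^2 - 16) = n*(n - 5)*(n - 1)*(n + 4)*(n - 4)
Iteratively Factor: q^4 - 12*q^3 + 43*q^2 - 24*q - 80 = (q - 4)*(q^3 - 8*q^2 + 11*q + 20) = (q - 5)*(q - 4)*(q^2 - 3*q - 4) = (q - 5)*(q - 4)^2*(q + 1)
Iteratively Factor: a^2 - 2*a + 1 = (a - 1)*(a - 1)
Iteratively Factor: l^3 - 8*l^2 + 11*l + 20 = (l + 1)*(l^2 - 9*l + 20) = (l - 5)*(l + 1)*(l - 4)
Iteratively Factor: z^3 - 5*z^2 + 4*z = (z - 4)*(z^2 - z) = (z - 4)*(z - 1)*(z)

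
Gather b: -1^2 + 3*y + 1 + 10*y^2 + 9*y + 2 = 10*y^2 + 12*y + 2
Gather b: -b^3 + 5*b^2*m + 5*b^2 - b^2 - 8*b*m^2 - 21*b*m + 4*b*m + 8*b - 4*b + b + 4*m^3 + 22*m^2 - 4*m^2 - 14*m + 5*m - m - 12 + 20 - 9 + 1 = -b^3 + b^2*(5*m + 4) + b*(-8*m^2 - 17*m + 5) + 4*m^3 + 18*m^2 - 10*m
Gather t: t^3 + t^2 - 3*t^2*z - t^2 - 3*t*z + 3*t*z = t^3 - 3*t^2*z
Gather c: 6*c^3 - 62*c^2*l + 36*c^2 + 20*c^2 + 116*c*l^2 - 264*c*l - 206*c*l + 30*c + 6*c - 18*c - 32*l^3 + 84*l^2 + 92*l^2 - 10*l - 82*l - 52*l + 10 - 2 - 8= 6*c^3 + c^2*(56 - 62*l) + c*(116*l^2 - 470*l + 18) - 32*l^3 + 176*l^2 - 144*l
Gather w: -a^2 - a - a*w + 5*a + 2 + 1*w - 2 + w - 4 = -a^2 + 4*a + w*(2 - a) - 4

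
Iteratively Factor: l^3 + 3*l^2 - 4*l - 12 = (l - 2)*(l^2 + 5*l + 6) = (l - 2)*(l + 2)*(l + 3)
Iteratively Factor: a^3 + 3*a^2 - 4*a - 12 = (a + 3)*(a^2 - 4) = (a - 2)*(a + 3)*(a + 2)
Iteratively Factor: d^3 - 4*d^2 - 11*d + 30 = (d - 5)*(d^2 + d - 6) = (d - 5)*(d - 2)*(d + 3)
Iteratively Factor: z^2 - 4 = (z + 2)*(z - 2)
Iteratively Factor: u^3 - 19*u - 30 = (u + 3)*(u^2 - 3*u - 10) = (u + 2)*(u + 3)*(u - 5)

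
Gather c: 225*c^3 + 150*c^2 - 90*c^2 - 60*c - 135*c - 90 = 225*c^3 + 60*c^2 - 195*c - 90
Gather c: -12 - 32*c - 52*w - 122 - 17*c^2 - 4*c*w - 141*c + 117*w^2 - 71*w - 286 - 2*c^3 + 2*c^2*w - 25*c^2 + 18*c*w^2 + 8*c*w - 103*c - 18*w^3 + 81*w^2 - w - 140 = -2*c^3 + c^2*(2*w - 42) + c*(18*w^2 + 4*w - 276) - 18*w^3 + 198*w^2 - 124*w - 560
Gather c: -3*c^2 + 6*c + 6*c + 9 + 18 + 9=-3*c^2 + 12*c + 36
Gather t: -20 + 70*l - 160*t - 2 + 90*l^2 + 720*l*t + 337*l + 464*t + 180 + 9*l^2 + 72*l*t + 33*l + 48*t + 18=99*l^2 + 440*l + t*(792*l + 352) + 176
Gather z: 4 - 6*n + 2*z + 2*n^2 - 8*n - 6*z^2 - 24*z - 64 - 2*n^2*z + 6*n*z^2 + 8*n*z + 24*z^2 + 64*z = 2*n^2 - 14*n + z^2*(6*n + 18) + z*(-2*n^2 + 8*n + 42) - 60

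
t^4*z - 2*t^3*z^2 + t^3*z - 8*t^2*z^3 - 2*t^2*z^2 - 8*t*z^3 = t*(t - 4*z)*(t + 2*z)*(t*z + z)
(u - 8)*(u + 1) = u^2 - 7*u - 8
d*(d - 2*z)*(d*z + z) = d^3*z - 2*d^2*z^2 + d^2*z - 2*d*z^2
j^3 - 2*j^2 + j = j*(j - 1)^2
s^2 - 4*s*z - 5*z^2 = (s - 5*z)*(s + z)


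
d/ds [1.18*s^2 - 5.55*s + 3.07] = 2.36*s - 5.55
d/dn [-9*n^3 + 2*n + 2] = 2 - 27*n^2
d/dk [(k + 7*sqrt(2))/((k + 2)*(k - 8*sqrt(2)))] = ((k + 2)*(k - 8*sqrt(2)) - (k + 2)*(k + 7*sqrt(2)) - (k - 8*sqrt(2))*(k + 7*sqrt(2)))/((k + 2)^2*(k - 8*sqrt(2))^2)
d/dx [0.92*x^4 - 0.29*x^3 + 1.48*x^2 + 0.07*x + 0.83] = 3.68*x^3 - 0.87*x^2 + 2.96*x + 0.07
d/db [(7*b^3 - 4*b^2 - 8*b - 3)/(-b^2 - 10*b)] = (-7*b^4 - 140*b^3 + 32*b^2 - 6*b - 30)/(b^2*(b^2 + 20*b + 100))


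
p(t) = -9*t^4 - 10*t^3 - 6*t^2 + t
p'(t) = -36*t^3 - 30*t^2 - 12*t + 1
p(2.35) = -435.05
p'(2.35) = -660.08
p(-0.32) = -0.70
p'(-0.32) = 2.95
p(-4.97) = -4416.75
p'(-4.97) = 3739.10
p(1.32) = -59.46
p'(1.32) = -149.91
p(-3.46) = -950.95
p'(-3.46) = 1174.55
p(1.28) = -53.68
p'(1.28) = -139.01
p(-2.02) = -93.93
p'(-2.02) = 199.55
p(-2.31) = -167.33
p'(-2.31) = 312.39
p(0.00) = 0.00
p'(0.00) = 1.00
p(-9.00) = -52254.00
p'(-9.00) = 23923.00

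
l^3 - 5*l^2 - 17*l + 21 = (l - 7)*(l - 1)*(l + 3)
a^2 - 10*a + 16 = (a - 8)*(a - 2)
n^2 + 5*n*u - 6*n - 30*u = (n - 6)*(n + 5*u)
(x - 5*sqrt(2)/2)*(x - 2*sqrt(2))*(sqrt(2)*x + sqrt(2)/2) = sqrt(2)*x^3 - 9*x^2 + sqrt(2)*x^2/2 - 9*x/2 + 10*sqrt(2)*x + 5*sqrt(2)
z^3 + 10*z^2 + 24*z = z*(z + 4)*(z + 6)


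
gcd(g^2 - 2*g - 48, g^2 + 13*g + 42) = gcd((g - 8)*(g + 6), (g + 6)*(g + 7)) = g + 6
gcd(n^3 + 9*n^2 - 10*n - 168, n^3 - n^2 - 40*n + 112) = n^2 + 3*n - 28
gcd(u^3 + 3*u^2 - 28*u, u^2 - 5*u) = u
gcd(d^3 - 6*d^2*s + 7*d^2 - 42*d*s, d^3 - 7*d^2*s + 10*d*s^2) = d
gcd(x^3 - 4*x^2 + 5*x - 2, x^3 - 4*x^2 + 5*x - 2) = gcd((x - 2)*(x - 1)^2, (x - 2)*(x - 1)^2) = x^3 - 4*x^2 + 5*x - 2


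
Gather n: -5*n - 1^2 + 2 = 1 - 5*n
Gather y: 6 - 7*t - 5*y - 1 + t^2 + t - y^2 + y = t^2 - 6*t - y^2 - 4*y + 5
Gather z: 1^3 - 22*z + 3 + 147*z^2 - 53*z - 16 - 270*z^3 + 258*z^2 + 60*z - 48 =-270*z^3 + 405*z^2 - 15*z - 60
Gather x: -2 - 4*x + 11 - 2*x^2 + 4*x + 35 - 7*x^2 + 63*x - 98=-9*x^2 + 63*x - 54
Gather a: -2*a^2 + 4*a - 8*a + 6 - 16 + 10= -2*a^2 - 4*a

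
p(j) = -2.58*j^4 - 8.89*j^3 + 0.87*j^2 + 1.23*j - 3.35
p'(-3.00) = 34.62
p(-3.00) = 31.84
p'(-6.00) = 1259.79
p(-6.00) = -1402.85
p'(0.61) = -9.97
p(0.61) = -4.65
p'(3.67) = -861.73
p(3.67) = -894.60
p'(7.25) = -5320.72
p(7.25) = -10464.55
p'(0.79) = -19.13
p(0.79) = -7.22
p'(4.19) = -1218.84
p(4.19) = -1432.07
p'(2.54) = -335.53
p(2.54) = -247.68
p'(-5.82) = 1122.18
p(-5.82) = -1188.62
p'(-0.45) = -4.01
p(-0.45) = -3.02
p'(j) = -10.32*j^3 - 26.67*j^2 + 1.74*j + 1.23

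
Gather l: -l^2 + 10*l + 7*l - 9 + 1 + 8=-l^2 + 17*l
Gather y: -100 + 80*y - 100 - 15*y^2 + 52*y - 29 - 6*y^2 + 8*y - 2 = -21*y^2 + 140*y - 231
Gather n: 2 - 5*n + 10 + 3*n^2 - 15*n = 3*n^2 - 20*n + 12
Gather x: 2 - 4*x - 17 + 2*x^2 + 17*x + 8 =2*x^2 + 13*x - 7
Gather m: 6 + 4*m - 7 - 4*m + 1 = 0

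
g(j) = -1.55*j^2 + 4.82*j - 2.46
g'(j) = 4.82 - 3.1*j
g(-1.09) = -9.56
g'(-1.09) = 8.20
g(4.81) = -15.14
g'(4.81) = -10.09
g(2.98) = -1.86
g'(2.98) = -4.42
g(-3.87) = -44.33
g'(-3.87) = 16.82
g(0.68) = 0.10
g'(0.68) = 2.71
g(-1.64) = -14.53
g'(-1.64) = 9.90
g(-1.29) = -11.26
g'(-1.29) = 8.82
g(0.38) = -0.85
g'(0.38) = 3.64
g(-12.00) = -283.50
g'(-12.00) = 42.02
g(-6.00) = -87.18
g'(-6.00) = 23.42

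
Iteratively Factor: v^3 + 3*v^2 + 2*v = (v + 1)*(v^2 + 2*v) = (v + 1)*(v + 2)*(v)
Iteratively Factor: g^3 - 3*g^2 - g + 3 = (g + 1)*(g^2 - 4*g + 3) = (g - 3)*(g + 1)*(g - 1)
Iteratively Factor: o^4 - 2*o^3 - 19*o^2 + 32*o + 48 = (o + 1)*(o^3 - 3*o^2 - 16*o + 48) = (o - 3)*(o + 1)*(o^2 - 16) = (o - 4)*(o - 3)*(o + 1)*(o + 4)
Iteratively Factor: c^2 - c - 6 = (c - 3)*(c + 2)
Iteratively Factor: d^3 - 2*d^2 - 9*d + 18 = (d + 3)*(d^2 - 5*d + 6) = (d - 3)*(d + 3)*(d - 2)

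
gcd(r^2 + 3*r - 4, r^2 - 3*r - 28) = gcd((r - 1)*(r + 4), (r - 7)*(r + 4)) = r + 4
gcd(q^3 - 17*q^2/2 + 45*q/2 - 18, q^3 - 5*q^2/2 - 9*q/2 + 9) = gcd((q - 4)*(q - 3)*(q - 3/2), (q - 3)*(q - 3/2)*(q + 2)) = q^2 - 9*q/2 + 9/2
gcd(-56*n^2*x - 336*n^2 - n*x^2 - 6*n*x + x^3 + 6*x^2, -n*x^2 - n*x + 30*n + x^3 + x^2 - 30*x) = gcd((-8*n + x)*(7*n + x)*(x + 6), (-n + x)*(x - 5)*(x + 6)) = x + 6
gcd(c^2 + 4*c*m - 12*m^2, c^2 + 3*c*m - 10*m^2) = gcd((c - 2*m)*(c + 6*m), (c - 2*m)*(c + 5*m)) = c - 2*m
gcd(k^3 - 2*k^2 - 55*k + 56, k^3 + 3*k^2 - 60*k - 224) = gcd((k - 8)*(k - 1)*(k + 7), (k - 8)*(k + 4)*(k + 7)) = k^2 - k - 56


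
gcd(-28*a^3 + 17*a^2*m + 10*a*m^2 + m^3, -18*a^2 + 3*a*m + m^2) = 1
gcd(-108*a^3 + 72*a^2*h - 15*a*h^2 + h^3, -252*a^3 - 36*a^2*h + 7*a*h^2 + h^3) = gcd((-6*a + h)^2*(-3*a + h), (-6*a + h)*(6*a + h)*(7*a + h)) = 6*a - h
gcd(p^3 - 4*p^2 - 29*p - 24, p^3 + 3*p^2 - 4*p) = 1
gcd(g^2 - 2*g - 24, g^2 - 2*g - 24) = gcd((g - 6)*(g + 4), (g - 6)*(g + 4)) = g^2 - 2*g - 24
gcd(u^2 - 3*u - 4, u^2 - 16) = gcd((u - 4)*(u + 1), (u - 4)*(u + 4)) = u - 4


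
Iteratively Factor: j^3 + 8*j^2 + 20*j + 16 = (j + 2)*(j^2 + 6*j + 8) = (j + 2)^2*(j + 4)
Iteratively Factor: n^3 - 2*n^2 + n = (n - 1)*(n^2 - n) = (n - 1)^2*(n)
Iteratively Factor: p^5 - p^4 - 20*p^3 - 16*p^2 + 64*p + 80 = (p + 2)*(p^4 - 3*p^3 - 14*p^2 + 12*p + 40) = (p + 2)^2*(p^3 - 5*p^2 - 4*p + 20) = (p - 2)*(p + 2)^2*(p^2 - 3*p - 10) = (p - 5)*(p - 2)*(p + 2)^2*(p + 2)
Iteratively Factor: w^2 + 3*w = (w)*(w + 3)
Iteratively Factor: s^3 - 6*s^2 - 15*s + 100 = (s - 5)*(s^2 - s - 20) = (s - 5)*(s + 4)*(s - 5)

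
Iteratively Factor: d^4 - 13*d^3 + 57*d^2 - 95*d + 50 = (d - 5)*(d^3 - 8*d^2 + 17*d - 10) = (d - 5)*(d - 1)*(d^2 - 7*d + 10) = (d - 5)*(d - 2)*(d - 1)*(d - 5)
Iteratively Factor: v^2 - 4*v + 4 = (v - 2)*(v - 2)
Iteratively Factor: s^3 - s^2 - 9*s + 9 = (s - 1)*(s^2 - 9) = (s - 3)*(s - 1)*(s + 3)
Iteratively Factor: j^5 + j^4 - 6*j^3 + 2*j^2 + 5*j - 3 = (j + 3)*(j^4 - 2*j^3 + 2*j - 1) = (j + 1)*(j + 3)*(j^3 - 3*j^2 + 3*j - 1) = (j - 1)*(j + 1)*(j + 3)*(j^2 - 2*j + 1) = (j - 1)^2*(j + 1)*(j + 3)*(j - 1)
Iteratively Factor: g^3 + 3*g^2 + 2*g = (g + 1)*(g^2 + 2*g) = (g + 1)*(g + 2)*(g)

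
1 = 1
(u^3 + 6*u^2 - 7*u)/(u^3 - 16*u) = (u^2 + 6*u - 7)/(u^2 - 16)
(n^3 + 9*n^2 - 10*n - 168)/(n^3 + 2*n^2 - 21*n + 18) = (n^2 + 3*n - 28)/(n^2 - 4*n + 3)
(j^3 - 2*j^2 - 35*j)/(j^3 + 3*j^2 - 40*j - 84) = j*(j^2 - 2*j - 35)/(j^3 + 3*j^2 - 40*j - 84)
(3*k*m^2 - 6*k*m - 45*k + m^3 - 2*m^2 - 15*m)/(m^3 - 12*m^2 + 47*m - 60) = (3*k*m + 9*k + m^2 + 3*m)/(m^2 - 7*m + 12)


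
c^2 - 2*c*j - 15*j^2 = (c - 5*j)*(c + 3*j)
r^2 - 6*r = r*(r - 6)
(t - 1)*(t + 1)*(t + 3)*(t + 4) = t^4 + 7*t^3 + 11*t^2 - 7*t - 12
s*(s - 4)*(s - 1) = s^3 - 5*s^2 + 4*s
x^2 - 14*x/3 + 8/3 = (x - 4)*(x - 2/3)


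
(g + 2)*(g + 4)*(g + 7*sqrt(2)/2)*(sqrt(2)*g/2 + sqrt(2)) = sqrt(2)*g^4/2 + 7*g^3/2 + 4*sqrt(2)*g^3 + 10*sqrt(2)*g^2 + 28*g^2 + 8*sqrt(2)*g + 70*g + 56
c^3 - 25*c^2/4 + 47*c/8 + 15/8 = (c - 5)*(c - 3/2)*(c + 1/4)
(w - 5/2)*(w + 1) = w^2 - 3*w/2 - 5/2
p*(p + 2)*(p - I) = p^3 + 2*p^2 - I*p^2 - 2*I*p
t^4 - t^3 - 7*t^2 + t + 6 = (t - 3)*(t - 1)*(t + 1)*(t + 2)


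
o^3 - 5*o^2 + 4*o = o*(o - 4)*(o - 1)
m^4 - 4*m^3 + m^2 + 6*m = m*(m - 3)*(m - 2)*(m + 1)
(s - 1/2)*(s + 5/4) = s^2 + 3*s/4 - 5/8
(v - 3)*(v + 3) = v^2 - 9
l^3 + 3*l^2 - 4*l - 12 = (l - 2)*(l + 2)*(l + 3)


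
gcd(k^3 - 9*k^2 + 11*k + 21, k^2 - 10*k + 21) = k^2 - 10*k + 21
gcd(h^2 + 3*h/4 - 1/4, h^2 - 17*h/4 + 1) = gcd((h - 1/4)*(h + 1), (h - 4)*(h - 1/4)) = h - 1/4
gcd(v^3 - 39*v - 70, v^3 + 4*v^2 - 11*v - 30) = v^2 + 7*v + 10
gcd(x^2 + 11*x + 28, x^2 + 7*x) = x + 7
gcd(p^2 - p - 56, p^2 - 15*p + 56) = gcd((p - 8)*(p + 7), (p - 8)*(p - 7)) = p - 8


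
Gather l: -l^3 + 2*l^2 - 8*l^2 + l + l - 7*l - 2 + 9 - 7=-l^3 - 6*l^2 - 5*l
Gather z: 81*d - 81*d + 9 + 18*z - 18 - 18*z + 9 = 0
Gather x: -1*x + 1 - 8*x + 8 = 9 - 9*x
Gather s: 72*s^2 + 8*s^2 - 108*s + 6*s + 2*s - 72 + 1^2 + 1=80*s^2 - 100*s - 70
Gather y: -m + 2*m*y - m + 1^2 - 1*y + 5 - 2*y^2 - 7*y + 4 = -2*m - 2*y^2 + y*(2*m - 8) + 10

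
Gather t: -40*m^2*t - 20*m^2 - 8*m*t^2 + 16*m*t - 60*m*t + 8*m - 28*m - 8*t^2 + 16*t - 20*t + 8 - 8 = -20*m^2 - 20*m + t^2*(-8*m - 8) + t*(-40*m^2 - 44*m - 4)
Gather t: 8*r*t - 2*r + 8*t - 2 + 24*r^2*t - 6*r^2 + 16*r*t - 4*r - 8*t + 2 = -6*r^2 - 6*r + t*(24*r^2 + 24*r)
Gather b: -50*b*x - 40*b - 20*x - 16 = b*(-50*x - 40) - 20*x - 16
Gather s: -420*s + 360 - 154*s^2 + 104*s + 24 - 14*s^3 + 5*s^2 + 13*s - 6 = -14*s^3 - 149*s^2 - 303*s + 378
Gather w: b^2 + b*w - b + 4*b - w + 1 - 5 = b^2 + 3*b + w*(b - 1) - 4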